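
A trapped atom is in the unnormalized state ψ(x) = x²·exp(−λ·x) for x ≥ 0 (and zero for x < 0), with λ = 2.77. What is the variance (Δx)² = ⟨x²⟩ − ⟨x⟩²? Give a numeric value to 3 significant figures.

Compute ⟨x⟩ and ⟨x²⟩ separately, then (Δx)² = ⟨x²⟩ − ⟨x⟩².
Every integrand reduces to terms xʲ·e^(−2λx) on [0, ∞); use ∫₀^∞ xʲ·e^(−2λx) dx = j!/(2λ)^(j+1).
Normalization: ∫|ψ|² dx = 0.0045990.
⟨x⟩ = 0.90253 and ⟨x²⟩ = 0.97747.
(Δx)² = 0.97747 − (0.90253)² = 0.16291.

0.163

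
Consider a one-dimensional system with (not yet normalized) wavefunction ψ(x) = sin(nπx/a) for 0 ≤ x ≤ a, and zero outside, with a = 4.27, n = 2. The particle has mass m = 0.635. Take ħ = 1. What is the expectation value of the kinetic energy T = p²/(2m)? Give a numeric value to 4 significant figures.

T = −(ħ²/2m) d²/dx², so ⟨T⟩ = −(ħ²/2m) ∫ ψ*·ψ'' dx / ∫|ψ|² dx; with m = 0.635.
d/dx sin(nπx/a) = (nπ/a)·cos(nπx/a) and d²/dx² sin(nπx/a) = −(nπ/a)²·sin(nπx/a); on 0 ≤ x ≤ a, ∫sin²(nπx/a) dx = a/2 and ∫sin(nπx/a)·cos(nπx/a) dx = 0.
State is unnormalized: ∫|ψ|² dx = 2.1350, and ∫ψ*·(−ħ²/2m · ψ'') dx = 3.6400, so ⟨T⟩ = 3.6400 / 2.1350.
⟨T⟩ = 1.7049.

1.705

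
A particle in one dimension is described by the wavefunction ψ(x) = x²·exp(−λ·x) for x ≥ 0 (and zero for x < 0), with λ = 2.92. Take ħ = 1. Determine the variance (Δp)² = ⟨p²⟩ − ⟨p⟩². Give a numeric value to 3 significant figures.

2.84

Compute ⟨p⟩ and ⟨p²⟩ separately; (Δp)² = ⟨p²⟩ − ⟨p⟩².
Differentiate x²·exp(−λ·x) with the product rule; every integrand then reduces to terms xʲ·e^(−2λx) on [0, ∞), with ∫₀^∞ xʲ·e^(−2λx) dx = j!/(2λ)^(j+1).
Normalization: ∫|ψ|² dx = 0.0035330.
⟨p⟩ = 0.0000 and ⟨p²⟩ = 2.8421.
(Δp)² = 2.8421 − (0.0000)² = 2.8421.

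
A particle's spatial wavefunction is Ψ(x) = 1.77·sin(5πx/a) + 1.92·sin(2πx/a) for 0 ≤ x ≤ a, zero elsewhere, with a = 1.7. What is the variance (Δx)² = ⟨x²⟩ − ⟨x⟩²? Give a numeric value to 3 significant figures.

Compute ⟨x⟩ and ⟨x²⟩ separately, then (Δx)² = ⟨x²⟩ − ⟨x⟩².
On 0 ≤ x ≤ a (j ≠ l): ∫sin²(jπx/a) dx = a/2, ∫sin(jπx/a)·sin(lπx/a) dx = 0; diagonal moments ∫x·sin²(jπx/a) dx = a²/4, ∫x²·sin²(jπx/a) dx = a³·(1/6 − 1/(4j²π²)); cross terms ∫x·sin(jπx/a)·sin(lπx/a) dx = 0 for j + l even and −4jla²/(π²(j² − l²)²) for j + l odd, ∫x²·sin(jπx/a)·sin(lπx/a) dx = (−1)^(j+l)·4jla³/(π²(j² − l²)²); higher powers the same way via product-to-sum and parts.
Normalization: ∫|Ψ|² dx = 5.7964.
⟨x⟩ = 0.81886 and ⟨x²⟩ = 0.88791.
(Δx)² = 0.88791 − (0.81886)² = 0.21739.

0.217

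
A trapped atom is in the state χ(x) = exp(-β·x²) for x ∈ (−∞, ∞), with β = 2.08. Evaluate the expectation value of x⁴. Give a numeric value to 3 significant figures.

0.0433

⟨x⁴⟩ = ∫ x⁴·|χ|² dx / ∫|χ|² dx (integrals over the domain).
Gaussian moments: ∫x^(2j)·e^(−2βx²) dx = (2j−1)!!/(4β)^j · √(π/(2β)), odd powers integrate to 0; here √(π/(2β)) = 0.86902.
State is unnormalized: ∫|χ|² dx = 0.86902, and ∫χ*·x⁴·χ dx = 0.037662, so ⟨x⁴⟩ = 0.037662 / 0.86902.
⟨x⁴⟩ = 0.043339.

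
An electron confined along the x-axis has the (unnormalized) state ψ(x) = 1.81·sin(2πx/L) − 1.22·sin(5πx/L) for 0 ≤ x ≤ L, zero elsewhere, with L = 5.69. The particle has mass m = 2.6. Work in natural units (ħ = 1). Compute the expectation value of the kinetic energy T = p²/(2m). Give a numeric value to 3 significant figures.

0.619

T = −(ħ²/2m) d²/dx², so ⟨T⟩ = −(ħ²/2m) ∫ ψ*·ψ'' dx / ∫|ψ|² dx; with m = 2.6.
d²/dx² sin(jπx/L) = −(jπ/L)²·sin(jπx/L); on 0 ≤ x ≤ L, ∫sin²(jπx/L) dx = L/2 and ∫sin(jπx/L)·sin(lπx/L) dx = 0 for j ≠ l, so only diagonal terms survive in ∫|ψ|² and ∫ψ·ψ″; ∫ψ·ψ′ dx = [ψ²/2] between the walls = 0.
State is unnormalized: ∫|ψ|² dx = 13.555, and ∫ψ*·(−ħ²/2m · ψ'') dx = 8.3916, so ⟨T⟩ = 8.3916 / 13.555.
⟨T⟩ = 0.61908.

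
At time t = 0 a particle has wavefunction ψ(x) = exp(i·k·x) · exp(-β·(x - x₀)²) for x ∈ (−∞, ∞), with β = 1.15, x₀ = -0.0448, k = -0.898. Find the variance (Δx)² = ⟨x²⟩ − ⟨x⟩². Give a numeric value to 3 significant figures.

Compute ⟨x⟩ and ⟨x²⟩ separately, then (Δx)² = ⟨x²⟩ − ⟨x⟩².
Gaussian moments (u = x − x₀): ∫u^(2j)·e^(−2βu²) du = (2j−1)!!/(4β)^j · √(π/(2β)), odd powers integrate to 0; here √(π/(2β)) = 1.1687.
Normalization: ∫|ψ|² dx = 1.1687.
⟨x⟩ = -0.044800 and ⟨x²⟩ = 0.21940.
(Δx)² = 0.21940 − (-0.044800)² = 0.21739.

0.217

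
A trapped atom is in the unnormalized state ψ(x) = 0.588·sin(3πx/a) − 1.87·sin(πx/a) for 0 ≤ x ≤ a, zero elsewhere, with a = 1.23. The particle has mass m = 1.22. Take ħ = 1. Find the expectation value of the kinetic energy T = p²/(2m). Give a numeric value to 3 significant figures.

4.60

T = −(ħ²/2m) d²/dx², so ⟨T⟩ = −(ħ²/2m) ∫ ψ*·ψ'' dx / ∫|ψ|² dx; with m = 1.22.
d²/dx² sin(jπx/a) = −(jπ/a)²·sin(jπx/a); on 0 ≤ x ≤ a, ∫sin²(jπx/a) dx = a/2 and ∫sin(jπx/a)·sin(lπx/a) dx = 0 for j ≠ l, so only diagonal terms survive in ∫|ψ|² and ∫ψ·ψ″; ∫ψ·ψ′ dx = [ψ²/2] between the walls = 0.
State is unnormalized: ∫|ψ|² dx = 2.3632, and ∫ψ*·(−ħ²/2m · ψ'') dx = 10.866, so ⟨T⟩ = 10.866 / 2.3632.
⟨T⟩ = 4.5981.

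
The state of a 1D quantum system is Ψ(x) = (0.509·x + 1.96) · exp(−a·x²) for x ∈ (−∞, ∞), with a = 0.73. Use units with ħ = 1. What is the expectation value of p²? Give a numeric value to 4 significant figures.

0.7630

p² Ψ = −ħ² d²Ψ/dx²; ⟨p²⟩ = −ħ² ∫ Ψ*·Ψ'' dx / ∫|Ψ|² dx.
Expand each integrand as polynomial × e^(−2ax²) and use ∫x^(2j)·e^(−2ax²) dx = (2j−1)!!/(4a)^j · √(π/(2a)), odd powers → 0; here √(π/(2a)) = 1.4669. Differentiate with the product rule, d/dx e^(−ax²) = −2ax·e^(−ax²).
State is unnormalized: ∫|Ψ|² dx = 5.7654, and ∫Ψ*·(−ħ² Ψ'') dx = 4.3987, so ⟨p²⟩ = 4.3987 / 5.7654.
⟨p²⟩ = 0.76296.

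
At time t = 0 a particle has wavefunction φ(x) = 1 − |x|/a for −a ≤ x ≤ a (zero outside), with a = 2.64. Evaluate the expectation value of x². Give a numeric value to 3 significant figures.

0.697

⟨x²⟩ = ∫ x²·|φ|² dx / ∫|φ|² dx (integrals over the domain).
φ is even, so ∫ over [−a, a] = 2∫₀ᵃ with φ = 1 − x/a there: ∫₀ᵃ (1 − x/a)² dx = a/3, ∫₀ᵃ x²(1 − x/a)² dx = a³/30, ∫₀ᵃ x⁴(1 − x/a)² dx = a⁵/105.
State is unnormalized: ∫|φ|² dx = 1.7600, and ∫φ*·x²·φ dx = 1.2266, so ⟨x²⟩ = 1.2266 / 1.7600.
⟨x²⟩ = 0.69696.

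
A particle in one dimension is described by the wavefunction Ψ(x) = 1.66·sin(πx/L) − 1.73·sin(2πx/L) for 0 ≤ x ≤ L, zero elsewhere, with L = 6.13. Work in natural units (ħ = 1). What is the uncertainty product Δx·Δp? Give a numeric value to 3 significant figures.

0.712

Δx = √(⟨x²⟩−⟨x⟩²), Δp = √(⟨p²⟩−⟨p⟩²).
On 0 ≤ x ≤ L (j ≠ l): ∫sin²(jπx/L) dx = L/2, ∫sin(jπx/L)·sin(lπx/L) dx = 0; diagonal moments ∫x·sin²(jπx/L) dx = L²/4, ∫x²·sin²(jπx/L) dx = L³·(1/6 − 1/(4j²π²)); cross terms ∫x·sin(jπx/L)·sin(lπx/L) dx = 0 for j + l even and −4jlL²/(π²(j² − l²)²) for j + l odd, ∫x²·sin(jπx/L)·sin(lπx/L) dx = (−1)^(j+l)·4jlL³/(π²(j² − l²)²); higher powers the same way via product-to-sum and parts. d²/dx² sin(jπx/L) = −(jπ/L)²·sin(jπx/L); on 0 ≤ x ≤ L, ∫sin²(jπx/L) dx = L/2 and ∫sin(jπx/L)·sin(lπx/L) dx = 0 for j ≠ l, so only diagonal terms survive in ∫|Ψ|² and ∫Ψ·Ψ″; ∫Ψ·Ψ′ dx = [Ψ²/2] between the walls = 0.
Normalization: ∫|Ψ|² dx = 17.619.
⟨x⟩ = 4.1682, ⟨x²⟩ = 18.128 ⇒ Δx = 0.86831.
⟨p⟩ = 0.0000, ⟨p²⟩ = 0.67289 ⇒ Δp = 0.82030.
Δx·Δp = 0.71227.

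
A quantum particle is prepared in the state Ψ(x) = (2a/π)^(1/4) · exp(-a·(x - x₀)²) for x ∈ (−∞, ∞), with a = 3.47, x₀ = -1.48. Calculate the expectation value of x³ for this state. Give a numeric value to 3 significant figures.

-3.56

⟨x³⟩ = ∫ x³·|Ψ|² dx (integrals over the domain).
Gaussian moments (u = x − x₀): ∫u^(2j)·e^(−2au²) du = (2j−1)!!/(4a)^j · √(π/(2a)), odd powers integrate to 0; here √(π/(2a)) = 0.67281.
⟨x³⟩ = -3.5617.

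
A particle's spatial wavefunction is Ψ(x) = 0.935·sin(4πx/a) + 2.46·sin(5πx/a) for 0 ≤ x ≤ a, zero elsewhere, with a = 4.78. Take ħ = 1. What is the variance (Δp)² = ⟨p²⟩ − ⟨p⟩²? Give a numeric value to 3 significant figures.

10.3

Compute ⟨p⟩ and ⟨p²⟩ separately; (Δp)² = ⟨p²⟩ − ⟨p⟩².
d²/dx² sin(jπx/a) = −(jπ/a)²·sin(jπx/a); on 0 ≤ x ≤ a, ∫sin²(jπx/a) dx = a/2 and ∫sin(jπx/a)·sin(lπx/a) dx = 0 for j ≠ l, so only diagonal terms survive in ∫|Ψ|² and ∫Ψ·Ψ″; ∫Ψ·Ψ′ dx = [Ψ²/2] between the walls = 0.
Normalization: ∫|Ψ|² dx = 16.553.
⟨p⟩ = 0.0000 and ⟨p²⟩ = 10.308.
(Δp)² = 10.308 − (0.0000)² = 10.308.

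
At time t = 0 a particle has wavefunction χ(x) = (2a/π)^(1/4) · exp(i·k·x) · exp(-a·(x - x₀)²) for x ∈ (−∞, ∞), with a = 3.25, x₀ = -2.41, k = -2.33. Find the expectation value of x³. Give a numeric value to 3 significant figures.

-14.6

⟨x³⟩ = ∫ x³·|χ|² dx (integrals over the domain).
Gaussian moments (u = x − x₀): ∫u^(2j)·e^(−2au²) du = (2j−1)!!/(4a)^j · √(π/(2a)), odd powers integrate to 0; here √(π/(2a)) = 0.69521.
⟨x³⟩ = -14.554.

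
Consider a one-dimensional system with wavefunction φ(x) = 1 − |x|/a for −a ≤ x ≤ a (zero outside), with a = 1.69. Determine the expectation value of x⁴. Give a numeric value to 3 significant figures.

⟨x⁴⟩ = ∫ x⁴·|φ|² dx / ∫|φ|² dx (integrals over the domain).
φ is even, so ∫ over [−a, a] = 2∫₀ᵃ with φ = 1 − x/a there: ∫₀ᵃ (1 − x/a)² dx = a/3, ∫₀ᵃ x²(1 − x/a)² dx = a³/30, ∫₀ᵃ x⁴(1 − x/a)² dx = a⁵/105.
State is unnormalized: ∫|φ|² dx = 1.1267, and ∫φ*·x⁴·φ dx = 0.26259, so ⟨x⁴⟩ = 0.26259 / 1.1267.
⟨x⁴⟩ = 0.23307.

0.233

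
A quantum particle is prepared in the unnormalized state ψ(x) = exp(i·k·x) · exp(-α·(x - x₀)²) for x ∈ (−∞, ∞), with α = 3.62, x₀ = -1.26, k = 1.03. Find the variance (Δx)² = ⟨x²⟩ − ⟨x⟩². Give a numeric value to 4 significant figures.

Compute ⟨x⟩ and ⟨x²⟩ separately, then (Δx)² = ⟨x²⟩ − ⟨x⟩².
Gaussian moments (u = x − x₀): ∫u^(2j)·e^(−2αu²) du = (2j−1)!!/(4α)^j · √(π/(2α)), odd powers integrate to 0; here √(π/(2α)) = 0.65873.
Normalization: ∫|ψ|² dx = 0.65873.
⟨x⟩ = -1.2600 and ⟨x²⟩ = 1.6567.
(Δx)² = 1.6567 − (-1.2600)² = 0.069061.

0.06906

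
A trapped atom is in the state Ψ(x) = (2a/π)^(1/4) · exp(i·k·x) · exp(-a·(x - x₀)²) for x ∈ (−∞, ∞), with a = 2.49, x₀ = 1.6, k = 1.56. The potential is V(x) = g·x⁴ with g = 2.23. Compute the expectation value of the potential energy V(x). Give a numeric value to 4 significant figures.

⟨V⟩ = ∫ V(x)·|Ψ|² dx.
Gaussian moments (u = x − x₀): ∫u^(2j)·e^(−2au²) du = (2j−1)!!/(4a)^j · √(π/(2a)), odd powers integrate to 0; here √(π/(2a)) = 0.79426.
⟨V⟩ = 18.121.

18.12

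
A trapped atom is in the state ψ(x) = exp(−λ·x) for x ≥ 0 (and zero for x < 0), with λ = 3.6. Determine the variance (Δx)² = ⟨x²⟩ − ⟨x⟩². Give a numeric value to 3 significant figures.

Compute ⟨x⟩ and ⟨x²⟩ separately, then (Δx)² = ⟨x²⟩ − ⟨x⟩².
Every integrand reduces to terms xʲ·e^(−2λx) on [0, ∞); use ∫₀^∞ xʲ·e^(−2λx) dx = j!/(2λ)^(j+1).
Normalization: ∫|ψ|² dx = 0.13889.
⟨x⟩ = 0.13889 and ⟨x²⟩ = 0.038580.
(Δx)² = 0.038580 − (0.13889)² = 0.019290.

0.0193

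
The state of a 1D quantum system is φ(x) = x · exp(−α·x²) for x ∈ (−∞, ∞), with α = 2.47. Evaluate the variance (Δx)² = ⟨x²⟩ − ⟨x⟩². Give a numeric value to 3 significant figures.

0.304

Compute ⟨x⟩ and ⟨x²⟩ separately, then (Δx)² = ⟨x²⟩ − ⟨x⟩².
Expand each integrand as polynomial × e^(−2αx²) and use ∫x^(2j)·e^(−2αx²) dx = (2j−1)!!/(4α)^j · √(π/(2α)), odd powers → 0; here √(π/(2α)) = 0.79746.
Normalization: ∫|φ|² dx = 0.080715.
⟨x⟩ = 0.0000 and ⟨x²⟩ = 0.30364.
(Δx)² = 0.30364 − (0.0000)² = 0.30364.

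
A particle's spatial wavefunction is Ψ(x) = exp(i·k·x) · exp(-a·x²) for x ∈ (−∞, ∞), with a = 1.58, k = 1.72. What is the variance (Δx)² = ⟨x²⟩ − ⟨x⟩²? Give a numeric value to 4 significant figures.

0.1582

Compute ⟨x⟩ and ⟨x²⟩ separately, then (Δx)² = ⟨x²⟩ − ⟨x⟩².
Gaussian moments: ∫x^(2j)·e^(−2ax²) dx = (2j−1)!!/(4a)^j · √(π/(2a)), odd powers integrate to 0; here √(π/(2a)) = 0.99708.
Normalization: ∫|Ψ|² dx = 0.99708.
⟨x⟩ = 0.0000 and ⟨x²⟩ = 0.15823.
(Δx)² = 0.15823 − (0.0000)² = 0.15823.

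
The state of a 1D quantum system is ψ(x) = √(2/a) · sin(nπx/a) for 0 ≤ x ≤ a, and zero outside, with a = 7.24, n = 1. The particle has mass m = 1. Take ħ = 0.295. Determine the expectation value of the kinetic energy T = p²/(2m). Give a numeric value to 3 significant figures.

0.00819

T = −(ħ²/2m) d²/dx², so ⟨T⟩ = −(ħ²/2m) ∫ ψ*·ψ'' dx; with m = 1.
d/dx sin(nπx/a) = (nπ/a)·cos(nπx/a) and d²/dx² sin(nπx/a) = −(nπ/a)²·sin(nπx/a); on 0 ≤ x ≤ a, ∫sin²(nπx/a) dx = a/2 and ∫sin(nπx/a)·cos(nπx/a) dx = 0.
⟨T⟩ = 0.0081929.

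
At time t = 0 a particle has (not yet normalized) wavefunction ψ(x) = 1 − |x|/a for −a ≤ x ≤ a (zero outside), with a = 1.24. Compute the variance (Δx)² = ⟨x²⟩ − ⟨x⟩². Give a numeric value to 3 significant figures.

Compute ⟨x⟩ and ⟨x²⟩ separately, then (Δx)² = ⟨x²⟩ − ⟨x⟩².
ψ is even, so ∫ over [−a, a] = 2∫₀ᵃ with ψ = 1 − x/a there: ∫₀ᵃ (1 − x/a)² dx = a/3, ∫₀ᵃ x²(1 − x/a)² dx = a³/30, ∫₀ᵃ x⁴(1 − x/a)² dx = a⁵/105.
Normalization: ∫|ψ|² dx = 0.82667.
⟨x⟩ = 0.0000 and ⟨x²⟩ = 0.15376.
(Δx)² = 0.15376 − (0.0000)² = 0.15376.

0.154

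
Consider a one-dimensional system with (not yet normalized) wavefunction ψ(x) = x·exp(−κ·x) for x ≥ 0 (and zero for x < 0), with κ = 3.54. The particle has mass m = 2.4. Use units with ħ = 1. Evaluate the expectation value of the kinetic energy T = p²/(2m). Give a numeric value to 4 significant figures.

2.611

T = −(ħ²/2m) d²/dx², so ⟨T⟩ = −(ħ²/2m) ∫ ψ*·ψ'' dx / ∫|ψ|² dx; with m = 2.4.
Differentiate x·exp(−κ·x) with the product rule; every integrand then reduces to terms xʲ·e^(−2κx) on [0, ∞), with ∫₀^∞ xʲ·e^(−2κx) dx = j!/(2κ)^(j+1).
State is unnormalized: ∫|ψ|² dx = 0.0056355, and ∫ψ*·(−ħ²/2m · ψ'') dx = 0.014713, so ⟨T⟩ = 0.014713 / 0.0056355.
⟨T⟩ = 2.6108.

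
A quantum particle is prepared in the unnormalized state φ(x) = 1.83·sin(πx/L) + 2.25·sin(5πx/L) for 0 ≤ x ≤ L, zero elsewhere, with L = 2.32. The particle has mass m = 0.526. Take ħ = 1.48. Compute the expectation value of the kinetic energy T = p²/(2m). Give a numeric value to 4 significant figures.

T = −(ħ²/2m) d²/dx², so ⟨T⟩ = −(ħ²/2m) ∫ φ*·φ'' dx / ∫|φ|² dx; with m = 0.526.
d²/dx² sin(jπx/L) = −(jπ/L)²·sin(jπx/L); on 0 ≤ x ≤ L, ∫sin²(jπx/L) dx = L/2 and ∫sin(jπx/L)·sin(lπx/L) dx = 0 for j ≠ l, so only diagonal terms survive in ∫|φ|² and ∫φ·φ″; ∫φ·φ′ dx = [φ²/2] between the walls = 0.
State is unnormalized: ∫|φ|² dx = 9.7572, and ∫φ*·(−ħ²/2m · φ'') dx = 575.36, so ⟨T⟩ = 575.36 / 9.7572.
⟨T⟩ = 58.967.

58.97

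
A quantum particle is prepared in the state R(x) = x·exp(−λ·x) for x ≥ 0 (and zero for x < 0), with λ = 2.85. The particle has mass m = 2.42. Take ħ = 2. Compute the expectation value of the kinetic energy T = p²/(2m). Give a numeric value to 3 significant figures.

T = −(ħ²/2m) d²/dx², so ⟨T⟩ = −(ħ²/2m) ∫ R*·R'' dx / ∫|R|² dx; with m = 2.42.
Differentiate x·exp(−λ·x) with the product rule; every integrand then reduces to terms xʲ·e^(−2λx) on [0, ∞), with ∫₀^∞ xʲ·e^(−2λx) dx = j!/(2λ)^(j+1).
State is unnormalized: ∫|R|² dx = 0.010800, and ∫R*·(−ħ²/2m · R'') dx = 0.072495, so ⟨T⟩ = 0.072495 / 0.010800.
⟨T⟩ = 6.7128.

6.71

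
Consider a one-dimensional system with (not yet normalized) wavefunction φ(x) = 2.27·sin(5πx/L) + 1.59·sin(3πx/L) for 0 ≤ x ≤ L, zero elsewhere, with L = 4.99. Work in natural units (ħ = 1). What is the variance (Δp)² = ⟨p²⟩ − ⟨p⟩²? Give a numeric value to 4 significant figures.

7.822

Compute ⟨p⟩ and ⟨p²⟩ separately; (Δp)² = ⟨p²⟩ − ⟨p⟩².
d²/dx² sin(jπx/L) = −(jπ/L)²·sin(jπx/L); on 0 ≤ x ≤ L, ∫sin²(jπx/L) dx = L/2 and ∫sin(jπx/L)·sin(lπx/L) dx = 0 for j ≠ l, so only diagonal terms survive in ∫|φ|² and ∫φ·φ″; ∫φ·φ′ dx = [φ²/2] between the walls = 0.
Normalization: ∫|φ|² dx = 19.164.
⟨p⟩ = 0.0000 and ⟨p²⟩ = 7.8219.
(Δp)² = 7.8219 − (0.0000)² = 7.8219.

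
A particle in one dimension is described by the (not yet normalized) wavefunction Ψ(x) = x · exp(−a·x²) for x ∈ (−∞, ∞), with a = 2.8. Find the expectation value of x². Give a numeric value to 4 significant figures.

0.2679

⟨x²⟩ = ∫ x²·|Ψ|² dx / ∫|Ψ|² dx (integrals over the domain).
Expand each integrand as polynomial × e^(−2ax²) and use ∫x^(2j)·e^(−2ax²) dx = (2j−1)!!/(4a)^j · √(π/(2a)), odd powers → 0; here √(π/(2a)) = 0.74900.
State is unnormalized: ∫|Ψ|² dx = 0.066875, and ∫Ψ*·x²·Ψ dx = 0.017913, so ⟨x²⟩ = 0.017913 / 0.066875.
⟨x²⟩ = 0.26786.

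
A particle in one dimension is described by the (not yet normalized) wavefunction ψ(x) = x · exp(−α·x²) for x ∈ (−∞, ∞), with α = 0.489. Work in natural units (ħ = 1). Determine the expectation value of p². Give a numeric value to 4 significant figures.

p² ψ = −ħ² d²ψ/dx²; ⟨p²⟩ = −ħ² ∫ ψ*·ψ'' dx / ∫|ψ|² dx.
Expand each integrand as polynomial × e^(−2αx²) and use ∫x^(2j)·e^(−2αx²) dx = (2j−1)!!/(4α)^j · √(π/(2α)), odd powers → 0; here √(π/(2α)) = 1.7923. Differentiate with the product rule, d/dx e^(−αx²) = −2αx·e^(−αx²).
State is unnormalized: ∫|ψ|² dx = 0.91630, and ∫ψ*·(−ħ² ψ'') dx = 1.3442, so ⟨p²⟩ = 1.3442 / 0.91630.
⟨p²⟩ = 1.4670.

1.467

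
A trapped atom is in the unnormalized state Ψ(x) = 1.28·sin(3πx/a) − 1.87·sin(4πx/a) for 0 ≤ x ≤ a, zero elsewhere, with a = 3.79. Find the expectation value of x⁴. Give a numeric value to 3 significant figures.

68.6

⟨x⁴⟩ = ∫ x⁴·|Ψ|² dx / ∫|Ψ|² dx (integrals over the domain).
On 0 ≤ x ≤ a (j ≠ l): ∫sin²(jπx/a) dx = a/2, ∫sin(jπx/a)·sin(lπx/a) dx = 0; diagonal moments ∫x·sin²(jπx/a) dx = a²/4, ∫x²·sin²(jπx/a) dx = a³·(1/6 − 1/(4j²π²)); cross terms ∫x·sin(jπx/a)·sin(lπx/a) dx = 0 for j + l even and −4jla²/(π²(j² − l²)²) for j + l odd, ∫x²·sin(jπx/a)·sin(lπx/a) dx = (−1)^(j+l)·4jla³/(π²(j² − l²)²); higher powers the same way via product-to-sum and parts.
State is unnormalized: ∫|Ψ|² dx = 9.7314, and ∫Ψ*·x⁴·Ψ dx = 668.04, so ⟨x⁴⟩ = 668.04 / 9.7314.
⟨x⁴⟩ = 68.648.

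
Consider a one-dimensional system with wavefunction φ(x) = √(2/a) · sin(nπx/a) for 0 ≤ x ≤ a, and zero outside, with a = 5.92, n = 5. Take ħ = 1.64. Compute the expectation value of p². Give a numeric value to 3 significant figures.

18.9

p² φ = −ħ² d²φ/dx²; ⟨p²⟩ = −ħ² ∫ φ*·φ'' dx.
d/dx sin(nπx/a) = (nπ/a)·cos(nπx/a) and d²/dx² sin(nπx/a) = −(nπ/a)²·sin(nπx/a); on 0 ≤ x ≤ a, ∫sin²(nπx/a) dx = a/2 and ∫sin(nπx/a)·cos(nπx/a) dx = 0.
⟨p²⟩ = 18.936.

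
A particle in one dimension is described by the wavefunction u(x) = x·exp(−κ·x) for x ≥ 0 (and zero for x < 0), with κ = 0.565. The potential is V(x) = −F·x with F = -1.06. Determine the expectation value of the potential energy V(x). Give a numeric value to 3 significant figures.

2.81

⟨V⟩ = ∫ V(x)·|u|² dx / ∫|u|² dx.
Every integrand reduces to terms xʲ·e^(−2κx) on [0, ∞); use ∫₀^∞ xʲ·e^(−2κx) dx = j!/(2κ)^(j+1).
State is unnormalized: ∫|u|² dx = 1.3861, and ∫u*·V(x)·u dx = 3.9007, so ⟨V⟩ = 3.9007 / 1.3861.
⟨V⟩ = 2.8142.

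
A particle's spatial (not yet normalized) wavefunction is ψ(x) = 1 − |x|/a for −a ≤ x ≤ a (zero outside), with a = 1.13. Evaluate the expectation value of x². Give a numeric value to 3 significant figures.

⟨x²⟩ = ∫ x²·|ψ|² dx / ∫|ψ|² dx (integrals over the domain).
ψ is even, so ∫ over [−a, a] = 2∫₀ᵃ with ψ = 1 − x/a there: ∫₀ᵃ (1 − x/a)² dx = a/3, ∫₀ᵃ x²(1 − x/a)² dx = a³/30, ∫₀ᵃ x⁴(1 − x/a)² dx = a⁵/105.
State is unnormalized: ∫|ψ|² dx = 0.75333, and ∫ψ*·x²·ψ dx = 0.096193, so ⟨x²⟩ = 0.096193 / 0.75333.
⟨x²⟩ = 0.12769.

0.128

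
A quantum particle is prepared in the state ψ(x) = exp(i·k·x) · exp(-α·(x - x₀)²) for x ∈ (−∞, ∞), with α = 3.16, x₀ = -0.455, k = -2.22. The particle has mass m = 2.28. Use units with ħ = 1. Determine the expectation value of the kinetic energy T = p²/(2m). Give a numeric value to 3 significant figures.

T = −(ħ²/2m) d²/dx², so ⟨T⟩ = −(ħ²/2m) ∫ ψ*·ψ'' dx / ∫|ψ|² dx; with m = 2.28.
Gaussian moments (u = x − x₀): ∫u^(2j)·e^(−2αu²) du = (2j−1)!!/(4α)^j · √(π/(2α)), odd powers integrate to 0; here √(π/(2α)) = 0.70504. Derivatives: ψ′ = (ik − 2αu)·ψ, ψ″ = ((ik − 2αu)² − 2α)·ψ; the odd-in-u pieces drop out.
State is unnormalized: ∫|ψ|² dx = 0.70504, and ∫ψ*·(−ħ²/2m · ψ'') dx = 1.2506, so ⟨T⟩ = 1.2506 / 0.70504.
⟨T⟩ = 1.7738.

1.77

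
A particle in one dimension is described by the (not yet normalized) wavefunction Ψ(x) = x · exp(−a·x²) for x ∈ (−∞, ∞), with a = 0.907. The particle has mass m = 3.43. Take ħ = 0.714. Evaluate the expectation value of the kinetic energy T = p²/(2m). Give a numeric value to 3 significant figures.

0.202

T = −(ħ²/2m) d²/dx², so ⟨T⟩ = −(ħ²/2m) ∫ Ψ*·Ψ'' dx / ∫|Ψ|² dx; with m = 3.43.
Expand each integrand as polynomial × e^(−2ax²) and use ∫x^(2j)·e^(−2ax²) dx = (2j−1)!!/(4a)^j · √(π/(2a)), odd powers → 0; here √(π/(2a)) = 1.3160. Differentiate with the product rule, d/dx e^(−ax²) = −2ax·e^(−ax²).
State is unnormalized: ∫|Ψ|² dx = 0.36273, and ∫Ψ*·(−ħ²/2m · Ψ'') dx = 0.073348, so ⟨T⟩ = 0.073348 / 0.36273.
⟨T⟩ = 0.20221.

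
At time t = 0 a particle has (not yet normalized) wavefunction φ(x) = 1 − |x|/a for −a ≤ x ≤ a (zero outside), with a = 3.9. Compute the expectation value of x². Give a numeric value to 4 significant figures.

⟨x²⟩ = ∫ x²·|φ|² dx / ∫|φ|² dx (integrals over the domain).
φ is even, so ∫ over [−a, a] = 2∫₀ᵃ with φ = 1 − x/a there: ∫₀ᵃ (1 − x/a)² dx = a/3, ∫₀ᵃ x²(1 − x/a)² dx = a³/30, ∫₀ᵃ x⁴(1 − x/a)² dx = a⁵/105.
State is unnormalized: ∫|φ|² dx = 2.6000, and ∫φ*·x²·φ dx = 3.9546, so ⟨x²⟩ = 3.9546 / 2.6000.
⟨x²⟩ = 1.5210.

1.521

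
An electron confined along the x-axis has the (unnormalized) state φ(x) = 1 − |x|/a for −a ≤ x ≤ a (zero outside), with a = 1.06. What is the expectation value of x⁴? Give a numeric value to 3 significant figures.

0.0361

⟨x⁴⟩ = ∫ x⁴·|φ|² dx / ∫|φ|² dx (integrals over the domain).
φ is even, so ∫ over [−a, a] = 2∫₀ᵃ with φ = 1 − x/a there: ∫₀ᵃ (1 − x/a)² dx = a/3, ∫₀ᵃ x²(1 − x/a)² dx = a³/30, ∫₀ᵃ x⁴(1 − x/a)² dx = a⁵/105.
State is unnormalized: ∫|φ|² dx = 0.70667, and ∫φ*·x⁴·φ dx = 0.025490, so ⟨x⁴⟩ = 0.025490 / 0.70667.
⟨x⁴⟩ = 0.036071.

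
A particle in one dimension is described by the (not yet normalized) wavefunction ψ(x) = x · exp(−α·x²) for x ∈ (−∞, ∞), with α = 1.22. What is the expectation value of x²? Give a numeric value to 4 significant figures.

⟨x²⟩ = ∫ x²·|ψ|² dx / ∫|ψ|² dx (integrals over the domain).
Expand each integrand as polynomial × e^(−2αx²) and use ∫x^(2j)·e^(−2αx²) dx = (2j−1)!!/(4α)^j · √(π/(2α)), odd powers → 0; here √(π/(2α)) = 1.1347.
State is unnormalized: ∫|ψ|² dx = 0.23252, and ∫ψ*·x²·ψ dx = 0.14294, so ⟨x²⟩ = 0.14294 / 0.23252.
⟨x²⟩ = 0.61475.

0.6148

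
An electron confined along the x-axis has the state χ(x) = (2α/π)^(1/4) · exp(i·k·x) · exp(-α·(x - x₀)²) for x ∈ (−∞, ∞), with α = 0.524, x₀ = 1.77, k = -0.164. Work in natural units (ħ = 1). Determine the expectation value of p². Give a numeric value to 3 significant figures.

p² χ = −ħ² d²χ/dx²; ⟨p²⟩ = −ħ² ∫ χ*·χ'' dx.
Gaussian moments (u = x − x₀): ∫u^(2j)·e^(−2αu²) du = (2j−1)!!/(4α)^j · √(π/(2α)), odd powers integrate to 0; here √(π/(2α)) = 1.7314. Derivatives: χ′ = (ik − 2αu)·χ, χ″ = ((ik − 2αu)² − 2α)·χ; the odd-in-u pieces drop out.
⟨p²⟩ = 0.55090.

0.551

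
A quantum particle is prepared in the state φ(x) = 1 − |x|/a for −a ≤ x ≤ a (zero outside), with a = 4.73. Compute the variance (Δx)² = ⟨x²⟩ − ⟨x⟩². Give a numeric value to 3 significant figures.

Compute ⟨x⟩ and ⟨x²⟩ separately, then (Δx)² = ⟨x²⟩ − ⟨x⟩².
φ is even, so ∫ over [−a, a] = 2∫₀ᵃ with φ = 1 − x/a there: ∫₀ᵃ (1 − x/a)² dx = a/3, ∫₀ᵃ x²(1 − x/a)² dx = a³/30, ∫₀ᵃ x⁴(1 − x/a)² dx = a⁵/105.
Normalization: ∫|φ|² dx = 3.1533.
⟨x⟩ = 0.0000 and ⟨x²⟩ = 2.2373.
(Δx)² = 2.2373 − (0.0000)² = 2.2373.

2.24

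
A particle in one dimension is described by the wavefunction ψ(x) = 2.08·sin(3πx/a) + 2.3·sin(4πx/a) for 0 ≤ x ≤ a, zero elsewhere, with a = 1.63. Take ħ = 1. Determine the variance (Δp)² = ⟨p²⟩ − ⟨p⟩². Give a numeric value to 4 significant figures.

47.74

Compute ⟨p⟩ and ⟨p²⟩ separately; (Δp)² = ⟨p²⟩ − ⟨p⟩².
d²/dx² sin(jπx/a) = −(jπ/a)²·sin(jπx/a); on 0 ≤ x ≤ a, ∫sin²(jπx/a) dx = a/2 and ∫sin(jπx/a)·sin(lπx/a) dx = 0 for j ≠ l, so only diagonal terms survive in ∫|ψ|² and ∫ψ·ψ″; ∫ψ·ψ′ dx = [ψ²/2] between the walls = 0.
Normalization: ∫|ψ|² dx = 7.8374.
⟨p⟩ = 0.0000 and ⟨p²⟩ = 47.737.
(Δp)² = 47.737 − (0.0000)² = 47.737.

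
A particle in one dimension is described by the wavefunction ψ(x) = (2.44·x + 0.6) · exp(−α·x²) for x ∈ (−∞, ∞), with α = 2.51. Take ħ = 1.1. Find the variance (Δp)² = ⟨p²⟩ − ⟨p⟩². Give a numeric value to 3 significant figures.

6.82

Compute ⟨p⟩ and ⟨p²⟩ separately; (Δp)² = ⟨p²⟩ − ⟨p⟩².
Expand each integrand as polynomial × e^(−2αx²) and use ∫x^(2j)·e^(−2αx²) dx = (2j−1)!!/(4α)^j · √(π/(2α)), odd powers → 0; here √(π/(2α)) = 0.79108. Differentiate with the product rule, d/dx e^(−αx²) = −2αx·e^(−αx²).
Normalization: ∫|ψ|² dx = 0.75389.
⟨p⟩ = 0.0000 and ⟨p²⟩ = 6.8167.
(Δp)² = 6.8167 − (0.0000)² = 6.8167.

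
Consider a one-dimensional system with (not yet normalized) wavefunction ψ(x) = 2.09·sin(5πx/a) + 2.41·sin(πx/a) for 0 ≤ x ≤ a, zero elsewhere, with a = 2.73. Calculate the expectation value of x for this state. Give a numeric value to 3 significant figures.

1.37

⟨x⟩ = ∫ x·|ψ|² dx / ∫|ψ|² dx (integrals over the domain).
On 0 ≤ x ≤ a (j ≠ l): ∫sin²(jπx/a) dx = a/2, ∫sin(jπx/a)·sin(lπx/a) dx = 0; diagonal moments ∫x·sin²(jπx/a) dx = a²/4, ∫x²·sin²(jπx/a) dx = a³·(1/6 − 1/(4j²π²)); cross terms ∫x·sin(jπx/a)·sin(lπx/a) dx = 0 for j + l even and −4jla²/(π²(j² − l²)²) for j + l odd, ∫x²·sin(jπx/a)·sin(lπx/a) dx = (−1)^(j+l)·4jla³/(π²(j² − l²)²); higher powers the same way via product-to-sum and parts.
State is unnormalized: ∫|ψ|² dx = 13.891, and ∫ψ*·x·ψ dx = 18.961, so ⟨x⟩ = 18.961 / 13.891.
⟨x⟩ = 1.3650.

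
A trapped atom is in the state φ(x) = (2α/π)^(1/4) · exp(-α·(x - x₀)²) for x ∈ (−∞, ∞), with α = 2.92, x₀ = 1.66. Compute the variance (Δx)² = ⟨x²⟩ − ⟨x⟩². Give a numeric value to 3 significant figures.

Compute ⟨x⟩ and ⟨x²⟩ separately, then (Δx)² = ⟨x²⟩ − ⟨x⟩².
Gaussian moments (u = x − x₀): ∫u^(2j)·e^(−2αu²) du = (2j−1)!!/(4α)^j · √(π/(2α)), odd powers integrate to 0; here √(π/(2α)) = 0.73345.
⟨x⟩ = 1.6600 and ⟨x²⟩ = 2.8412.
(Δx)² = 2.8412 − (1.6600)² = 0.085616.

0.0856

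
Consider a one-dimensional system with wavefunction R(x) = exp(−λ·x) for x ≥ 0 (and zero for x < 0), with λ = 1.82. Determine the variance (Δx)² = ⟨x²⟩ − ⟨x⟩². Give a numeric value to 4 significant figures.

0.07547

Compute ⟨x⟩ and ⟨x²⟩ separately, then (Δx)² = ⟨x²⟩ − ⟨x⟩².
Every integrand reduces to terms xʲ·e^(−2λx) on [0, ∞); use ∫₀^∞ xʲ·e^(−2λx) dx = j!/(2λ)^(j+1).
Normalization: ∫|R|² dx = 0.27473.
⟨x⟩ = 0.27473 and ⟨x²⟩ = 0.15095.
(Δx)² = 0.15095 − (0.27473)² = 0.075474.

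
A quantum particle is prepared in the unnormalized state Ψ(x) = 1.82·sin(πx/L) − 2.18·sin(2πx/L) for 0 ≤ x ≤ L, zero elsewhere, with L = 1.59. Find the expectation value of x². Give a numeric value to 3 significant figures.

⟨x²⟩ = ∫ x²·|Ψ|² dx / ∫|Ψ|² dx (integrals over the domain).
On 0 ≤ x ≤ L (j ≠ l): ∫sin²(jπx/L) dx = L/2, ∫sin(jπx/L)·sin(lπx/L) dx = 0; diagonal moments ∫x·sin²(jπx/L) dx = L²/4, ∫x²·sin²(jπx/L) dx = L³·(1/6 − 1/(4j²π²)); cross terms ∫x·sin(jπx/L)·sin(lπx/L) dx = 0 for j + l even and −4jlL²/(π²(j² − l²)²) for j + l odd, ∫x²·sin(jπx/L)·sin(lπx/L) dx = (−1)^(j+l)·4jlL³/(π²(j² − l²)²); higher powers the same way via product-to-sum and parts.
State is unnormalized: ∫|Ψ|² dx = 6.4115, and ∫Ψ*·x²·Ψ dx = 7.8175, so ⟨x²⟩ = 7.8175 / 6.4115.
⟨x²⟩ = 1.2193.

1.22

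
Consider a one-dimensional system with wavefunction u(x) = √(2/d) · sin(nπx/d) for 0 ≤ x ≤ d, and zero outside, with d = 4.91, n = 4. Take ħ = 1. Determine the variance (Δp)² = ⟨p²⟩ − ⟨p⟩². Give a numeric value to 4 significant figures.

6.550

Compute ⟨p⟩ and ⟨p²⟩ separately; (Δp)² = ⟨p²⟩ − ⟨p⟩².
d/dx sin(nπx/d) = (nπ/d)·cos(nπx/d) and d²/dx² sin(nπx/d) = −(nπ/d)²·sin(nπx/d); on 0 ≤ x ≤ d, ∫sin²(nπx/d) dx = d/2 and ∫sin(nπx/d)·cos(nπx/d) dx = 0.
⟨p⟩ = 0.0000 and ⟨p²⟩ = 6.5502.
(Δp)² = 6.5502 − (0.0000)² = 6.5502.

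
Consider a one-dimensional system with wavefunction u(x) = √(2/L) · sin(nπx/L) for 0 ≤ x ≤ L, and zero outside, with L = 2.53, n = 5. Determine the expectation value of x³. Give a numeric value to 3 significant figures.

4.00

⟨x³⟩ = ∫ x³·|u|² dx (integrals over the domain).
With sin²θ = (1 − cos2θ)/2 on 0 ≤ x ≤ L: ∫sin²(nπx/L) dx = L/2, ∫x·sin²(nπx/L) dx = L²/4, ∫x²·sin²(nπx/L) dx = L³·(1/6 − 1/(4n²π²)); higher powers xᵏ the same way, integrating xᵏ·cos(2nπx/L) by parts.
⟨x³⟩ = 3.9993.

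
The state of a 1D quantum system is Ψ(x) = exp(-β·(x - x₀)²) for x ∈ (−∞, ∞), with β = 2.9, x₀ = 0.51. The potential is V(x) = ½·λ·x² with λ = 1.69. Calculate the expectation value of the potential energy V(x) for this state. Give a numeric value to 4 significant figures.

0.2926

⟨V⟩ = ∫ V(x)·|Ψ|² dx / ∫|Ψ|² dx.
Gaussian moments (u = x − x₀): ∫u^(2j)·e^(−2βu²) du = (2j−1)!!/(4β)^j · √(π/(2β)), odd powers integrate to 0; here √(π/(2β)) = 0.73597.
State is unnormalized: ∫|Ψ|² dx = 0.73597, and ∫Ψ*·V(x)·Ψ dx = 0.21537, so ⟨V⟩ = 0.21537 / 0.73597.
⟨V⟩ = 0.29263.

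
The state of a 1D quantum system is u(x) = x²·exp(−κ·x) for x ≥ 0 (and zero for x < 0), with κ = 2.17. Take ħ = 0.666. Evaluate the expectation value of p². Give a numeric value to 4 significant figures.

p² u = −ħ² d²u/dx²; ⟨p²⟩ = −ħ² ∫ u*·u'' dx / ∫|u|² dx.
Differentiate x²·exp(−κ·x) with the product rule; every integrand then reduces to terms xʲ·e^(−2κx) on [0, ∞), with ∫₀^∞ xʲ·e^(−2κx) dx = j!/(2κ)^(j+1).
State is unnormalized: ∫|u|² dx = 0.015587, and ∫u*·(−ħ² u'') dx = 0.010852, so ⟨p²⟩ = 0.010852 / 0.015587.
⟨p²⟩ = 0.69622.

0.6962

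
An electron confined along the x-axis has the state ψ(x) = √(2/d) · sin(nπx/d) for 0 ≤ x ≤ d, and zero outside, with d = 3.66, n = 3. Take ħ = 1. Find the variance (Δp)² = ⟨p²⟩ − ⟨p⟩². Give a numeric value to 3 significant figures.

6.63

Compute ⟨p⟩ and ⟨p²⟩ separately; (Δp)² = ⟨p²⟩ − ⟨p⟩².
d/dx sin(nπx/d) = (nπ/d)·cos(nπx/d) and d²/dx² sin(nπx/d) = −(nπ/d)²·sin(nπx/d); on 0 ≤ x ≤ d, ∫sin²(nπx/d) dx = d/2 and ∫sin(nπx/d)·cos(nπx/d) dx = 0.
⟨p⟩ = 0.0000 and ⟨p²⟩ = 6.6310.
(Δp)² = 6.6310 − (0.0000)² = 6.6310.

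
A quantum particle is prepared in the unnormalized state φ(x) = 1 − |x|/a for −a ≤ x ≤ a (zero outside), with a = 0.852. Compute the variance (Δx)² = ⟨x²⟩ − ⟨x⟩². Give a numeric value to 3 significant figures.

Compute ⟨x⟩ and ⟨x²⟩ separately, then (Δx)² = ⟨x²⟩ − ⟨x⟩².
φ is even, so ∫ over [−a, a] = 2∫₀ᵃ with φ = 1 − x/a there: ∫₀ᵃ (1 − x/a)² dx = a/3, ∫₀ᵃ x²(1 − x/a)² dx = a³/30, ∫₀ᵃ x⁴(1 − x/a)² dx = a⁵/105.
Normalization: ∫|φ|² dx = 0.56800.
⟨x⟩ = 0.0000 and ⟨x²⟩ = 0.072590.
(Δx)² = 0.072590 − (0.0000)² = 0.072590.

0.0726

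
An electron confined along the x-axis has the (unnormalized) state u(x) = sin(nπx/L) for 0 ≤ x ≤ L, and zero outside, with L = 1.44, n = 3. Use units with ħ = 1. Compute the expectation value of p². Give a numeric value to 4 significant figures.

p² u = −ħ² d²u/dx²; ⟨p²⟩ = −ħ² ∫ u*·u'' dx / ∫|u|² dx.
d/dx sin(nπx/L) = (nπ/L)·cos(nπx/L) and d²/dx² sin(nπx/L) = −(nπ/L)²·sin(nπx/L); on 0 ≤ x ≤ L, ∫sin²(nπx/L) dx = L/2 and ∫sin(nπx/L)·cos(nπx/L) dx = 0.
State is unnormalized: ∫|u|² dx = 0.72000, and ∫u*·(−ħ² u'') dx = 30.843, so ⟨p²⟩ = 30.843 / 0.72000.
⟨p²⟩ = 42.837.

42.84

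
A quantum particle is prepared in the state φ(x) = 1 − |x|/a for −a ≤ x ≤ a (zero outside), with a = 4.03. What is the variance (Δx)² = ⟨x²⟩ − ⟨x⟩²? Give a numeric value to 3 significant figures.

1.62

Compute ⟨x⟩ and ⟨x²⟩ separately, then (Δx)² = ⟨x²⟩ − ⟨x⟩².
φ is even, so ∫ over [−a, a] = 2∫₀ᵃ with φ = 1 − x/a there: ∫₀ᵃ (1 − x/a)² dx = a/3, ∫₀ᵃ x²(1 − x/a)² dx = a³/30, ∫₀ᵃ x⁴(1 − x/a)² dx = a⁵/105.
Normalization: ∫|φ|² dx = 2.6867.
⟨x⟩ = 0.0000 and ⟨x²⟩ = 1.6241.
(Δx)² = 1.6241 − (0.0000)² = 1.6241.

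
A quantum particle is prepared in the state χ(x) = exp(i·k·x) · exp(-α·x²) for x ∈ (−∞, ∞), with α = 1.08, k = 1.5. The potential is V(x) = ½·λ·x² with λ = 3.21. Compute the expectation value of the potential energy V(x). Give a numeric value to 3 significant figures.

0.372

⟨V⟩ = ∫ V(x)·|χ|² dx / ∫|χ|² dx.
Gaussian moments: ∫x^(2j)·e^(−2αx²) dx = (2j−1)!!/(4α)^j · √(π/(2α)), odd powers integrate to 0; here √(π/(2α)) = 1.2060.
State is unnormalized: ∫|χ|² dx = 1.2060, and ∫χ*·V(x)·χ dx = 0.44806, so ⟨V⟩ = 0.44806 / 1.2060.
⟨V⟩ = 0.37153.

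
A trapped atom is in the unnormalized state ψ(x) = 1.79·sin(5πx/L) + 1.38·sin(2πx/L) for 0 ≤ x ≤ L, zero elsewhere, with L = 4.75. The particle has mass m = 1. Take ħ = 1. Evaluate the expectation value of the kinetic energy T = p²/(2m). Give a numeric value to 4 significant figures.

T = −(ħ²/2m) d²/dx², so ⟨T⟩ = −(ħ²/2m) ∫ ψ*·ψ'' dx / ∫|ψ|² dx; with m = 1.
d²/dx² sin(jπx/L) = −(jπ/L)²·sin(jπx/L); on 0 ≤ x ≤ L, ∫sin²(jπx/L) dx = L/2 and ∫sin(jπx/L)·sin(lπx/L) dx = 0 for j ≠ l, so only diagonal terms survive in ∫|ψ|² and ∫ψ·ψ″; ∫ψ·ψ′ dx = [ψ²/2] between the walls = 0.
State is unnormalized: ∫|ψ|² dx = 12.133, and ∫ψ*·(−ħ²/2m · ψ'') dx = 45.566, so ⟨T⟩ = 45.566 / 12.133.
⟨T⟩ = 3.7557.

3.756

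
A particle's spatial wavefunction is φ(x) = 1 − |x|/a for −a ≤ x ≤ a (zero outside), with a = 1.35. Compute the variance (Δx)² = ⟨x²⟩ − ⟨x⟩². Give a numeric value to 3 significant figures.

Compute ⟨x⟩ and ⟨x²⟩ separately, then (Δx)² = ⟨x²⟩ − ⟨x⟩².
φ is even, so ∫ over [−a, a] = 2∫₀ᵃ with φ = 1 − x/a there: ∫₀ᵃ (1 − x/a)² dx = a/3, ∫₀ᵃ x²(1 − x/a)² dx = a³/30, ∫₀ᵃ x⁴(1 − x/a)² dx = a⁵/105.
Normalization: ∫|φ|² dx = 0.90000.
⟨x⟩ = 0.0000 and ⟨x²⟩ = 0.18225.
(Δx)² = 0.18225 − (0.0000)² = 0.18225.

0.182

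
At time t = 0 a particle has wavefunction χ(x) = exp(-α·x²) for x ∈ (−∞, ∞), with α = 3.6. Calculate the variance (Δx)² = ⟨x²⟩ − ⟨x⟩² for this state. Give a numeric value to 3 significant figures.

Compute ⟨x⟩ and ⟨x²⟩ separately, then (Δx)² = ⟨x²⟩ − ⟨x⟩².
Gaussian moments: ∫x^(2j)·e^(−2αx²) dx = (2j−1)!!/(4α)^j · √(π/(2α)), odd powers integrate to 0; here √(π/(2α)) = 0.66055.
Normalization: ∫|χ|² dx = 0.66055.
⟨x⟩ = 0.0000 and ⟨x²⟩ = 0.069444.
(Δx)² = 0.069444 − (0.0000)² = 0.069444.

0.0694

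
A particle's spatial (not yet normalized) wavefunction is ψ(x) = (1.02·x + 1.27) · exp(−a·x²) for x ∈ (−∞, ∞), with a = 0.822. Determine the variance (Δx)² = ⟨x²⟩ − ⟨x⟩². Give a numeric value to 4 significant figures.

Compute ⟨x⟩ and ⟨x²⟩ separately, then (Δx)² = ⟨x²⟩ − ⟨x⟩².
Expand each integrand as polynomial × e^(−2ax²) and use ∫x^(2j)·e^(−2ax²) dx = (2j−1)!!/(4a)^j · √(π/(2a)), odd powers → 0; here √(π/(2a)) = 1.3824.
Normalization: ∫|ψ|² dx = 2.6670.
⟨x⟩ = 0.40841 and ⟨x²⟩ = 0.40390.
(Δx)² = 0.40390 − (0.40841)² = 0.23710.

0.2371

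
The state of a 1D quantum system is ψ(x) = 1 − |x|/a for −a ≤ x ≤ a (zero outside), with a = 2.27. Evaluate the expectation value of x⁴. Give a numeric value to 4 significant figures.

0.7586

⟨x⁴⟩ = ∫ x⁴·|ψ|² dx / ∫|ψ|² dx (integrals over the domain).
ψ is even, so ∫ over [−a, a] = 2∫₀ᵃ with ψ = 1 − x/a there: ∫₀ᵃ (1 − x/a)² dx = a/3, ∫₀ᵃ x²(1 − x/a)² dx = a³/30, ∫₀ᵃ x⁴(1 − x/a)² dx = a⁵/105.
State is unnormalized: ∫|ψ|² dx = 1.5133, and ∫ψ*·x⁴·ψ dx = 1.1481, so ⟨x⁴⟩ = 1.1481 / 1.5133.
⟨x⁴⟩ = 0.75864.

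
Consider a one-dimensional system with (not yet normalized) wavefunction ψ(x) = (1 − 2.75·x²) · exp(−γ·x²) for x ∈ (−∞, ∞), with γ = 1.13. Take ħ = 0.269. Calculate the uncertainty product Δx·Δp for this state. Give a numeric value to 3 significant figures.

Δx = √(⟨x²⟩−⟨x⟩²), Δp = √(⟨p²⟩−⟨p⟩²).
Expand each integrand as polynomial × e^(−2γx²) and use ∫x^(2j)·e^(−2γx²) dx = (2j−1)!!/(4γ)^j · √(π/(2γ)), odd powers → 0; here √(π/(2γ)) = 1.1790. Differentiate with the product rule, d/dx e^(−γx²) = −2γx·e^(−γx²).
Normalization: ∫|ψ|² dx = 1.0536.
⟨x⟩ = 0.0000, ⟨x²⟩ = 0.71842 ⇒ Δx = 0.84760.
⟨p⟩ = 0.0000, ⟨p²⟩ = 0.43991 ⇒ Δp = 0.66326.
Δx·Δp = 0.56218.

0.562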